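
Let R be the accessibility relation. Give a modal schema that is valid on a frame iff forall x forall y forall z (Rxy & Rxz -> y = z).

A defining formula is ◇s → □s (the CD axiom).
Suppose ◇s→□s is valid. Take Rxy, Rxz and set V(s)={y}. Then ◇s at x, so □s at x, so s at z, i.e. z=y.

◇s → □s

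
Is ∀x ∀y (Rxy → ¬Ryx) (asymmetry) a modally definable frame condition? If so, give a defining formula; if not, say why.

If a class were modally definable it would be closed under surjective bounded morphisms (Goldblatt–Thomason).
The 4-cycle (worlds 0,1,2,3 with 0→1→2→3→0) is asymmetric. Mapping every world to a single reflexive point • is a surjective bounded morphism, and the reflexive point is not asymmetric (R•• but asymmetry requires ¬R••).
So no modal formula (or set of formulas) defines exactly the asymmetric frames.

No — not modally definable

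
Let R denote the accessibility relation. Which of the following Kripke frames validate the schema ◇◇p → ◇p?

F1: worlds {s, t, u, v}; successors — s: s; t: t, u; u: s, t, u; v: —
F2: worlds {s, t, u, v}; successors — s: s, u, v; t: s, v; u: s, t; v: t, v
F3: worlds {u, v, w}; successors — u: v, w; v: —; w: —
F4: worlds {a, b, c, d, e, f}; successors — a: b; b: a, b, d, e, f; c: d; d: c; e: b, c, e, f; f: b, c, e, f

Frame correspondent (Sahlqvist): ∀x ∀y ∀z (Rxy ∧ Ryz → Rxz) — i.e. transitivity.
F1: fails — Rtu and Rus but not Rts.
F2: fails — Rtv and Rvt but not Rtt.
F3: condition met.
F4: fails — Reb and Rba but not Rea.

F3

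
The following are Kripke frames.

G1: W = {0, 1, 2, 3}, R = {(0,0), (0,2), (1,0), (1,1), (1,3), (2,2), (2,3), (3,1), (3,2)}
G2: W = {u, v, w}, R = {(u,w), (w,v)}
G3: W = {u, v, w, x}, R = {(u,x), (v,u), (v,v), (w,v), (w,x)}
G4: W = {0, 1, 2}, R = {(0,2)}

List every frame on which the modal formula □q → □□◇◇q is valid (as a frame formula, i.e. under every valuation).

This is the axiom for a generalized confluence (Geach) condition; its first-order frame correspondent is ∀x ∀z (xR²z → ∃w (xRw ∧ zR²w)).
G1: ✓.
G2: fails — uR²v but no t with uRt and vR²t.
G3: fails — vR²u but no t with vRt and uR²t.
G4: ✓.

G1, G4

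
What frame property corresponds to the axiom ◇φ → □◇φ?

Suppose ◇φ→□◇φ is valid. Take Rxy, Rxz and set V(φ)={y}. Then ◇φ at x, so □◇φ at x, so ◇φ at z, so some w with Rzw has φ; w=y, i.e. Rzy. By symmetry of the argument, Ryz.
The converse is a direct semantic check.
Frame condition: ∀x ∀y ∀z (Rxy ∧ Rxz → Ryz).

the Euclidean property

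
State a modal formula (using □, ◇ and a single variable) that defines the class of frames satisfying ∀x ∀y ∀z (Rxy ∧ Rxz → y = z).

The condition is partial functionality. The CD schema ◇r → □r defines it.

◇r → □r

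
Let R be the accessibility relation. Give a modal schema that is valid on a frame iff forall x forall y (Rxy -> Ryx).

The condition is symmetry. The B schema q → □◇q defines it.

q → □◇q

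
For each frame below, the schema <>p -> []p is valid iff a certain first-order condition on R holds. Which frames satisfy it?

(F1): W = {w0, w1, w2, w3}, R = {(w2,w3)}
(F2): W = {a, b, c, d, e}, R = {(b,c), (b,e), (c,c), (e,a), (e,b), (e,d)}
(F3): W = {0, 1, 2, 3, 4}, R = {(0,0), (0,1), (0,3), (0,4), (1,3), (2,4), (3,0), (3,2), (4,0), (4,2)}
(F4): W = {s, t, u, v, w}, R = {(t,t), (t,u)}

This is the axiom for partial functionality; its first-order frame correspondent is forall x forall y forall z (Rxy & Rxz -> y = z).
(F1): condition met.
(F2): fails — b sees both c and e.
(F3): fails — 0 sees both 0 and 1.
(F4): fails — t sees both t and u.

(F1)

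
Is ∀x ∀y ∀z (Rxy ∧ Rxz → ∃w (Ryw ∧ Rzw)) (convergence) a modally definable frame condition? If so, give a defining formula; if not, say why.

Definable; ◇□q → □◇q defines it

This is a Sahlqvist condition; the .2 axiom ◇□q → □◇q defines it.
Suppose ◇□q→□◇q is valid. Take Rxy, Rxz and set V(q)={w : Ryw}. Then □q at y so ◇□q at x, so □◇q at x, so ◇q at z, giving w with Rzw and Ryw.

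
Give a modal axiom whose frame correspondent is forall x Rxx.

□ψ → ψ

The condition is reflexivity. The T schema □ψ → ψ defines it.
Suppose □ψ→ψ is valid. At any x set V(ψ)={w : Rxw}. Then □ψ holds at x, so ψ holds at x, i.e. Rxx.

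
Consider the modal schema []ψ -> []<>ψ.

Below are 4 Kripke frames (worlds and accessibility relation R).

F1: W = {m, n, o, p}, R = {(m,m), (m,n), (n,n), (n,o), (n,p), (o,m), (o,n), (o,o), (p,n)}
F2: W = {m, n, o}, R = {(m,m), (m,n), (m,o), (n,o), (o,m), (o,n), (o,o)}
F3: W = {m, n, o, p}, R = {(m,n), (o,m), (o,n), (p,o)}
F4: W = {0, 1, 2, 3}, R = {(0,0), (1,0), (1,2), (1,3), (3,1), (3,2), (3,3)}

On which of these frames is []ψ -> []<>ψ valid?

The schema corresponds to a generalized confluence (Geach) condition: forall x forall z (xRz -> exists w (xRw & zRw)).
F1: satisfies the condition.
F2: satisfies the condition.
F3: fails — mRn but no w with mRw and nRw.
F4: fails — 1R2 but no w with 1Rw and 2Rw.

F1, F2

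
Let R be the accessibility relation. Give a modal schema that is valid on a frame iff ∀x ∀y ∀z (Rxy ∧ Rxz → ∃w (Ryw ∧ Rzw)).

The condition is convergence. The .2 schema ◇□r → □◇r defines it.
Suppose ◇□r→□◇r is valid. Take Rxy, Rxz and set V(r)={w : Ryw}. Then □r at y so ◇□r at x, so □◇r at x, so ◇r at z, giving w with Rzw and Ryw.

◇□r → □◇r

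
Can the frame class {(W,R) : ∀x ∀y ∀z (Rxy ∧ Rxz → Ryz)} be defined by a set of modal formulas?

Yes: it is the Euclidean property, defined by the 5 schema ◇r → □◇r.
Suppose ◇r→□◇r is valid. Take Rxy, Rxz and set V(r)={y}. Then ◇r at x, so □◇r at x, so ◇r at z, so some w with Rzw has r; w=y, i.e. Rzy. By symmetry of the argument, Ryz.

Yes, by ◇r → □◇r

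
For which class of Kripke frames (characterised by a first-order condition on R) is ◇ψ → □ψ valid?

Suppose ◇ψ→□ψ is valid. Take Rxy, Rxz and set V(ψ)={y}. Then ◇ψ at x, so □ψ at x, so ψ at z, i.e. z=y.

partial functionality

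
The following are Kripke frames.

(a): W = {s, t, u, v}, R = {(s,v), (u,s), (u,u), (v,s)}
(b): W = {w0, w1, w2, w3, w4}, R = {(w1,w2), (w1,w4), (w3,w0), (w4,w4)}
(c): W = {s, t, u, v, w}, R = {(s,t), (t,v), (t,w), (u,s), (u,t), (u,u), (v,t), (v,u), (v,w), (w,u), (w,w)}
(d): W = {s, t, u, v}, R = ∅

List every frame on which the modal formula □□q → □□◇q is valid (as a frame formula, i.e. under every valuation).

(b), (c), (d)

The schema corresponds to a generalized confluence (Geach) condition: ∀x ∀z (xR²z → ∃w (xR²w ∧ zRw)).
(a): fails — sR²s but no w with sR²w and sRw.
(b): holds.
(c): holds.
(d): holds.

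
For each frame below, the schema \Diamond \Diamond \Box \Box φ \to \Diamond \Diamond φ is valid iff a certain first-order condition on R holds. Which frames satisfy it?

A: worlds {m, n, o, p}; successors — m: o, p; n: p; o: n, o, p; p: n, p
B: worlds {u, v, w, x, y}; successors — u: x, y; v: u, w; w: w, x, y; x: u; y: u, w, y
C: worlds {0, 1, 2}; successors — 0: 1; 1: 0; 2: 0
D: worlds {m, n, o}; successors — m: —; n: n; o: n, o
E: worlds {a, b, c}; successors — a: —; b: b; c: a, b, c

A, B, C, D

Frame correspondent (Sahlqvist): \forall x \forall y (x R^2 y \to \exists w (y R^2 w \wedge x R^2 w)) — i.e. a generalized confluence (Geach) condition.
A: condition met.
B: condition met.
C: condition met.
D: condition met.
E: fails — cR²a but no w with aR²w and cR²w.
Valid on: A, B, C, D.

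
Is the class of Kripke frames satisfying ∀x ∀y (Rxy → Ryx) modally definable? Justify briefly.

Yes — defined by r → □◇r

This is a Sahlqvist condition; the B axiom r → □◇r defines it.
Suppose r→□◇r is valid. Take Rxy and set V(r)={x}. Then r at x, so □◇r at x, so ◇r at y, so some z with Ryz has r; z=x, i.e. Ryx.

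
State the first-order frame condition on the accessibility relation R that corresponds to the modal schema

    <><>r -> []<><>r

This is a Sahlqvist (Geach-type) schema ◇^2□^0r → □^1◇^2r.
First-order correspondent: forall x forall y forall z ((x R^2 y & xRz) -> exists w (y = w & z R^2 w)).

forall x forall y forall z ((x R^2 y & xRz) -> exists w (y = w & z R^2 w))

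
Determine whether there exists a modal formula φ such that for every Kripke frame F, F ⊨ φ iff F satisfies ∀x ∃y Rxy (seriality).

This is a Sahlqvist condition; the D axiom □q → ◇q defines it.
Suppose □q→◇q is valid. At any x set V(q)=W. Then □q at x, so ◇q at x, so x has a successor.

Yes, by □q → ◇q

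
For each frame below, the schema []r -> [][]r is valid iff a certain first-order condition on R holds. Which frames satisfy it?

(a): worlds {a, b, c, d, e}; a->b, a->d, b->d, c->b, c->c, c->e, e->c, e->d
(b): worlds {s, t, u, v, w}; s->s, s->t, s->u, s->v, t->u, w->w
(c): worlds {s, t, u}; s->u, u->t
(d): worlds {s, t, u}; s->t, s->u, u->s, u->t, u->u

(b)

This is the axiom for transitivity; its first-order frame correspondent is forall x forall y forall z (Rxy & Ryz -> Rxz).
(a): fails — Rec and Rcb but not Reb.
(b): satisfies the condition.
(c): fails — Rsu and Rut but not Rst.
(d): fails — Rsu and Rus but not Rss.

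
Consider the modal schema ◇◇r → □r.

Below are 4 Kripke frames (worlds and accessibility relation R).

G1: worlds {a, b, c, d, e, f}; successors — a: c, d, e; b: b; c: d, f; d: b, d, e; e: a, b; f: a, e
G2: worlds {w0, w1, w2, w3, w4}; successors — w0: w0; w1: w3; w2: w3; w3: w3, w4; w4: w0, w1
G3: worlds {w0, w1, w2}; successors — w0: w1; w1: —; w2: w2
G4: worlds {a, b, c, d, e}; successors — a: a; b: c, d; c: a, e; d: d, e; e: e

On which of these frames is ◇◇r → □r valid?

G3

This is the axiom for a generalized confluence (Geach) condition; its first-order frame correspondent is ∀x ∀y ∀z ((xR²y ∧ xRz) → ∃w (y = w ∧ z = w)).
G1: fails — aR²a, aRc but a ≠ c.
G2: fails — w1R²w4, w1Rw3 but w4 ≠ w3.
G3: condition met.
G4: fails — bR²a, bRc but a ≠ c.
Valid on: G3.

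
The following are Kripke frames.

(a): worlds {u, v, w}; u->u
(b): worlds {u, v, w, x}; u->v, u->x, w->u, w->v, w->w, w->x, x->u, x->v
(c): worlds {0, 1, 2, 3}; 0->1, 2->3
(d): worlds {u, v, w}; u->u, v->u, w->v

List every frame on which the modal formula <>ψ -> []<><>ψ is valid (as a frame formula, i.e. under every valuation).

(a)

The schema corresponds to a generalized confluence (Geach) condition: forall x forall y forall z ((xRy & xRz) -> exists w (y = w & z R^2 w)).
(a): holds.
(b): fails — uRv, uRv but no t with v=t and vR²t.
(c): fails — 0R1, 0R1 but no w with 1=w and 1R²w.
(d): fails — wRv, wRv but no t with v=t and vR²t.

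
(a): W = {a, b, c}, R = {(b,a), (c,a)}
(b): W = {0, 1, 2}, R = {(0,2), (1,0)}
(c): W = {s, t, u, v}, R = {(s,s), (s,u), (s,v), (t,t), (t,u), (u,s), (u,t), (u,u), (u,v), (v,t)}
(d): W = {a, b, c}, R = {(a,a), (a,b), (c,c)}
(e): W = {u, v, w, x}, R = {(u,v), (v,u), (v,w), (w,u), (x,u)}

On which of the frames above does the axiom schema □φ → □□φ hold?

(a), (d)

The schema corresponds to transitivity: ∀x ∀y ∀z (Rxy ∧ Ryz → Rxz).
(a): ✓.
(b): fails — R10 and R02 but not R12.
(c): fails — Rvt and Rtu but not Rvu.
(d): ✓.
(e): fails — Ruv and Rvw but not Ruw.
Valid on: (a), (d).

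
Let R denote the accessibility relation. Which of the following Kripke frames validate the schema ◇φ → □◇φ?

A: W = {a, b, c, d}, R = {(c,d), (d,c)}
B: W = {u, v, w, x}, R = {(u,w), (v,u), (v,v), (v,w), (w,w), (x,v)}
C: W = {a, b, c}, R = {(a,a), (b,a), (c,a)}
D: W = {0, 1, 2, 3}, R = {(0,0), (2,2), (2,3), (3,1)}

C

Frame correspondent (Sahlqvist): ∀x ∀y ∀z (Rxy ∧ Rxz → Ryz) — i.e. the Euclidean property.
A: fails — Rcd and Rcd but not Rdd.
B: fails — Rvw and Rvv but not Rwv.
C: holds.
D: fails — R23 and R23 but not R33.
Valid on: C.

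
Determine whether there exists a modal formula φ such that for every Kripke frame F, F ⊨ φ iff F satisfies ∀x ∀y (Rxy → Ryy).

The condition is shift-reflexivity. A defining modal formula is □(□r → r).
Suppose □(□r→r) is valid. Take Rxy and set V(r)={w : Ryw}. Then at y, □r holds; since □(□r→r) at x, □r→r at y, so r at y, i.e. Ryy.

Yes — defined by □(□r → r)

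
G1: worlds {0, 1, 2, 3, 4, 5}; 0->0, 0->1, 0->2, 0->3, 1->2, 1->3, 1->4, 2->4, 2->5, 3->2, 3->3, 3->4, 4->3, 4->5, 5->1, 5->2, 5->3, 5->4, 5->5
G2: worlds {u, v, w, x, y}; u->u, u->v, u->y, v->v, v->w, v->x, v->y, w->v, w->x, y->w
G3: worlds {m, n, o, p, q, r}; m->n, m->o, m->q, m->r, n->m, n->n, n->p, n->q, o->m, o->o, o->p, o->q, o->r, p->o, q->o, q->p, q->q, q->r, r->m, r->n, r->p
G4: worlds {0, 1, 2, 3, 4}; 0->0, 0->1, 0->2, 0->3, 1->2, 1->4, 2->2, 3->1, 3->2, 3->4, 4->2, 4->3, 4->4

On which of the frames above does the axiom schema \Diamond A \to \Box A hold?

none

The schema corresponds to partial functionality: \forall x \forall y \forall z (Rxy \wedge Rxz \to y = z).
G1: fails — 0 sees both 0 and 1.
G2: fails — u sees both u and v.
G3: fails — m sees both n and o.
G4: fails — 0 sees both 0 and 1.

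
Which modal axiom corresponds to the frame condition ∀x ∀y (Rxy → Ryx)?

q → □◇q

This is symmetry; the standard corresponding axiom is B: q → □◇q.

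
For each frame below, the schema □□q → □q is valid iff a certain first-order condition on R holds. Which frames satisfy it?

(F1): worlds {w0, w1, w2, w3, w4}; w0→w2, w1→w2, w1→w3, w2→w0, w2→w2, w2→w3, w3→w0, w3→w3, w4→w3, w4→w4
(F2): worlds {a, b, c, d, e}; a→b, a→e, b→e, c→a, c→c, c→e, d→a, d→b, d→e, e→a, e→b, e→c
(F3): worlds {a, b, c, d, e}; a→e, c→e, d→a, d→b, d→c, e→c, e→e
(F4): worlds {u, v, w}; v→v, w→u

(F1)

Frame correspondent (Sahlqvist): ∀x ∀y (Rxy → ∃z (Rxz ∧ Rzy)) — i.e. density.
(F1): satisfies the condition.
(F2): fails — Rbe but no z with Rbz and Rze.
(F3): fails — Rdc but no z with Rdz and Rzc.
(F4): fails — Rwu but no z with Rwz and Rzu.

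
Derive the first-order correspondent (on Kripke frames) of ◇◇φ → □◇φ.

∀x ∀y ∀z ((xR²y ∧ xRz) → ∃w (y = w ∧ zRw))

This is a Sahlqvist (Geach-type) schema ◇^2□^0φ → □^1◇^1φ.
Minimal-valuation argument: fix x; take any y with xR^2y and any z with xR^1z. Set V(φ) to the set of worlds R-reachable from y in exactly 0 steps. Then □^0φ holds at y, so the antecedent holds at x; validity forces ◇^1φ at z, giving a w with zR^1w and yR^0w.
First-order correspondent: ∀x ∀y ∀z ((xR²y ∧ xRz) → ∃w (y = w ∧ zRw)).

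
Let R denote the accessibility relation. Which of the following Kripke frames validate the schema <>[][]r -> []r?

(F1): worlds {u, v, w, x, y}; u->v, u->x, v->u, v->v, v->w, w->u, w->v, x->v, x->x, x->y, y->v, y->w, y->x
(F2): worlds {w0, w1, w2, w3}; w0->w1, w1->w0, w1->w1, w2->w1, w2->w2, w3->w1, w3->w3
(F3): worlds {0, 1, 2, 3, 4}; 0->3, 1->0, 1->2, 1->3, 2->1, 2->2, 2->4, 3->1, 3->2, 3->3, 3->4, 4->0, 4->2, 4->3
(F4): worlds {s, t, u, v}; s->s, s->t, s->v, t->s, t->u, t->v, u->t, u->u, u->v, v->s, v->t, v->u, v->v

The schema corresponds to a generalized confluence (Geach) condition: forall x forall y forall z ((xRy & xRz) -> exists w (y R^2 w & z = w)).
(F1): fails — xRv, xRy but no t with vR²t and y=t.
(F2): fails — w2Rw1, w2Rw2 but no w with w1R²w and w2=w.
(F3): fails — 1R0, 1R0 but no w with 0R²w and 0=w.
(F4): ✓.

(F4)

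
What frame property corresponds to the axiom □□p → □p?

This schema is the C4 axiom.
Its frame correspondent is density — ∀x ∀y (Rxy → ∃z (Rxz ∧ Rzy)).

density: ∀x ∀y (Rxy → ∃z (Rxz ∧ Rzy))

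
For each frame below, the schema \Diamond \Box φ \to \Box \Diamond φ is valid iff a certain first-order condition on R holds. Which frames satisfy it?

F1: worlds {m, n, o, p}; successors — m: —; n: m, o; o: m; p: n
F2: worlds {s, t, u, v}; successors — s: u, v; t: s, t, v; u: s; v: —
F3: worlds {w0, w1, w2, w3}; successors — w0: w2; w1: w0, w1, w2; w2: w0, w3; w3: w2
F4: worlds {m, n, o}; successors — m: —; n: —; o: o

F4

The schema corresponds to convergence: \forall x \forall y \forall z (Rxy \wedge Rxz \to \exists w (Ryw \wedge Rzw)).
F1: fails — Rno and Rnm but o and m have no common successor.
F2: fails — Rsv and Rsv but v and v have no common successor.
F3: fails — Rw1w2 and Rw1w0 but w2 and w0 have no common successor.
F4: holds.
Valid on: F4.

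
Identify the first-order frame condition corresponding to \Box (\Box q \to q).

This schema is the T□ axiom.
It corresponds to shift-reflexivity: \forall x \forall y (Rxy \to Ryy).

Shift-reflexivity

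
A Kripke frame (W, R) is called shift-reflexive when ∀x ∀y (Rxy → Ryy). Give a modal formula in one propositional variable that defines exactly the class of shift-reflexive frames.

The condition is shift-reflexivity. The T□ schema □(□q → q) defines it.

□(□q → q)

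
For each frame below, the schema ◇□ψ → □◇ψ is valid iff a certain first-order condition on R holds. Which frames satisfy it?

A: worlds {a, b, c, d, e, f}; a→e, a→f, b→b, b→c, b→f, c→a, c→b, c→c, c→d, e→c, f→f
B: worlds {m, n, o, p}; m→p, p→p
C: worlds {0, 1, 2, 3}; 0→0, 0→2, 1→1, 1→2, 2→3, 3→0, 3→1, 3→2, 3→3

The schema corresponds to convergence: ∀x ∀y ∀z (Rxy ∧ Rxz → ∃w (Ryw ∧ Rzw)).
A: fails — Rae and Raf but e and f have no common successor.
B: satisfies the condition.
C: fails — R00 and R02 but 0 and 2 have no common successor.
Valid on: B.

B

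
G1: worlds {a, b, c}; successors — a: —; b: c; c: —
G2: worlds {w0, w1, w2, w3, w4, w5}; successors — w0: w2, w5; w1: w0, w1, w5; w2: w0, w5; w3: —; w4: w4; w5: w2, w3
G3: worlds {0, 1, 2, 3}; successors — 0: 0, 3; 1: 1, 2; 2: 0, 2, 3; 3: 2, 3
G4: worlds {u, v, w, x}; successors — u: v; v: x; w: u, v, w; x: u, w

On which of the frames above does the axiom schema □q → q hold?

G3

This is the axiom for reflexivity; its first-order frame correspondent is ∀x Rxx.
G1: fails — world a does not see itself.
G2: fails — world w0 does not see itself.
G3: satisfies the condition.
G4: fails — world u does not see itself.
Valid on: G3.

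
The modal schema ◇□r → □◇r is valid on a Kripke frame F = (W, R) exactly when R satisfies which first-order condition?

convergence

This schema is the .2 axiom.
It corresponds to convergence: ∀x ∀y ∀z (Rxy ∧ Rxz → ∃w (Ryw ∧ Rzw)).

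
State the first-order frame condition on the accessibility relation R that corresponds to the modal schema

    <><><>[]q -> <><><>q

forall x forall y (x R^3 y -> exists w (yRw & x R^3 w))

This is a Sahlqvist (Geach-type) schema ◇^3□^1q → □^0◇^3q.
Minimal-valuation argument: fix x; take any y with xR^3y and any z with xR^0z. Set V(q) to the set of worlds R-reachable from y in exactly 1 step. Then □^1q holds at y, so the antecedent holds at x; validity forces ◇^3q at z, giving a w with zR^3w and yR^1w.
First-order correspondent: forall x forall y (x R^3 y -> exists w (yRw & x R^3 w)).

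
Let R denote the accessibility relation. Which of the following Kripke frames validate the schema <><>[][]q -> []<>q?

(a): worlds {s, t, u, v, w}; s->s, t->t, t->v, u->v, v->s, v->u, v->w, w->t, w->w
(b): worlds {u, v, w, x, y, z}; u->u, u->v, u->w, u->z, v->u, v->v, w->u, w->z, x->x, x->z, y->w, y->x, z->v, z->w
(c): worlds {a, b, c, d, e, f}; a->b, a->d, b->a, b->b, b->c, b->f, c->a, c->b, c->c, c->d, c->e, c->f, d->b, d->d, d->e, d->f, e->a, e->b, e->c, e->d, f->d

(b), (c)

Frame correspondent (Sahlqvist): forall x forall y forall z ((x R^2 y & xRz) -> exists w (y R^2 w & zRw)) — i.e. a generalized confluence (Geach) condition.
(a): fails — tR²s, tRt but no w* with sR²w* and tRw*.
(b): ✓.
(c): ✓.
Valid on: (b), (c).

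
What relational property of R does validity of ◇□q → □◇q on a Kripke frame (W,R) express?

convergence: ∀x ∀y ∀z (Rxy ∧ Rxz → ∃w (Ryw ∧ Rzw))

Suppose ◇□q→□◇q is valid. Take Rxy, Rxz and set V(q)={w : Ryw}. Then □q at y so ◇□q at x, so □◇q at x, so ◇q at z, giving w with Rzw and Ryw.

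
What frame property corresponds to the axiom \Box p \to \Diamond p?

Suppose □p→◇p is valid. At any x set V(p)=W. Then □p at x, so ◇p at x, so x has a successor.

seriality: \forall x \exists y Rxy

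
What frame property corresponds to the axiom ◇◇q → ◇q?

This is frame-equivalent to □q → □□q (substitute ¬q for q and contrapose).
Suppose □q→□□q is valid. Take Rxy, Ryz and set V(q)={w : Rxw}. Then □q at x, so □□q at x, so □q at y, so q at z, i.e. Rxz.

transitivity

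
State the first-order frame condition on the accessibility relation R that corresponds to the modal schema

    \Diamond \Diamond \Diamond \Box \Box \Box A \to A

\forall x \forall y (x R^3 y \to \exists w (y R^3 w \wedge x = w))

This is a Sahlqvist (Geach-type) schema ◇^3□^3A → □^0◇^0A.
Minimal-valuation argument: fix x; take any y with xR^3y and any z with xR^0z. Set V(A) to the set of worlds R-reachable from y in exactly 3 steps. Then □^3A holds at y, so the antecedent holds at x; validity forces ◇^0A at z, giving a w with zR^0w and yR^3w.
First-order correspondent: \forall x \forall y (x R^3 y \to \exists w (y R^3 w \wedge x = w)).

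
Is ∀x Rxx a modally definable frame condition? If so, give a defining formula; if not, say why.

Yes, by □q → q

The condition is reflexivity. A defining modal formula is □q → q.
Suppose □q→q is valid. At any x set V(q)={w : Rxw}. Then □q holds at x, so q holds at x, i.e. Rxx.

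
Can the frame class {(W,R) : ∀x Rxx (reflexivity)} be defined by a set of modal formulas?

This is a Sahlqvist condition; the T axiom □r → r defines it.

Yes — defined by □r → r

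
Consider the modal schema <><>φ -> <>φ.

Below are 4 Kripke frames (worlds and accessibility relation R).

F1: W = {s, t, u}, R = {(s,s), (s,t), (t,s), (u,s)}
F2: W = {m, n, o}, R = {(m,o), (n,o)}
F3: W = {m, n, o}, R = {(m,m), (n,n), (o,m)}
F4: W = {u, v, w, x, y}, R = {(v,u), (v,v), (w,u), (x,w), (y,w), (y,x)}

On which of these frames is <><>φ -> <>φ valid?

F2, F3

This is the axiom for transitivity; its first-order frame correspondent is forall x forall y forall z (Rxy & Ryz -> Rxz).
F1: fails — Rus and Rst but not Rut.
F2: condition met.
F3: condition met.
F4: fails — Rxw and Rwu but not Rxu.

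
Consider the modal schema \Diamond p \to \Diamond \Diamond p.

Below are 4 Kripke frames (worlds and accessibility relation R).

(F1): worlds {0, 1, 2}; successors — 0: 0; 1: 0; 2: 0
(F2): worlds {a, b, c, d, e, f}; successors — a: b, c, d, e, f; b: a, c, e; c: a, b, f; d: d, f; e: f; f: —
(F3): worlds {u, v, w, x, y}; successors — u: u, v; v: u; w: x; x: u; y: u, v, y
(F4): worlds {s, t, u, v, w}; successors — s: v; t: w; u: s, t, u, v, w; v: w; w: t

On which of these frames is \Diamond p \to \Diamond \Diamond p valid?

Frame correspondent (Sahlqvist): \forall x \forall y (xRy \to \exists w (y = w \wedge x R^2 w)) — i.e. a generalized confluence (Geach) condition.
(F1): condition met.
(F2): fails — eRf but no w with f=w and eR²w.
(F3): fails — wRx but no t with x=t and wR²t.
(F4): fails — sRv but no w* with v=w* and sR²w*.

(F1)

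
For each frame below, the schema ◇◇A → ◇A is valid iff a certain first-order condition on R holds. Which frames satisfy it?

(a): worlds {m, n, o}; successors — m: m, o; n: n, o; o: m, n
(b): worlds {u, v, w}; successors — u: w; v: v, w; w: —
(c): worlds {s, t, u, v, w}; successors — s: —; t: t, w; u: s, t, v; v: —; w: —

The schema corresponds to transitivity: ∀x ∀y ∀z (Rxy ∧ Ryz → Rxz).
(a): fails — Rom and Rmo but not Roo.
(b): satisfies the condition.
(c): fails — Rut and Rtw but not Ruw.

(b)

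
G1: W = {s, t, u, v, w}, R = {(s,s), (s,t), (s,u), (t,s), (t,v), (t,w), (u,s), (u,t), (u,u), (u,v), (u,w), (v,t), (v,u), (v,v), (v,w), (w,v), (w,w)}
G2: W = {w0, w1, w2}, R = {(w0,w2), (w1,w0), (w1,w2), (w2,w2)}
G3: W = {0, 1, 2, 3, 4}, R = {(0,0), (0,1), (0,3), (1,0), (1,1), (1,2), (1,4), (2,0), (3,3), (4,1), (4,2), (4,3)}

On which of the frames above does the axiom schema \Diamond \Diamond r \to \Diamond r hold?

Frame correspondent (Sahlqvist): \forall x \forall y \forall z (Rxy \wedge Ryz \to Rxz) — i.e. transitivity.
G1: fails — Rtv and Rvt but not Rtt.
G2: condition met.
G3: fails — R10 and R03 but not R13.
Valid on: G2.

G2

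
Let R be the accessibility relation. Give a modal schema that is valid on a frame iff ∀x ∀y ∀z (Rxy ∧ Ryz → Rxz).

□s → □□s

A defining formula is □s → □□s (the 4 axiom).
Suppose □s→□□s is valid. Take Rxy, Ryz and set V(s)={w : Rxw}. Then □s at x, so □□s at x, so □s at y, so s at z, i.e. Rxz.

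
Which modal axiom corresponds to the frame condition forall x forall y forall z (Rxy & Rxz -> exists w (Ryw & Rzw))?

◇□p → □◇p

This is convergence; the standard corresponding axiom is .2: ◇□p → □◇p.
Suppose ◇□p→□◇p is valid. Take Rxy, Rxz and set V(p)={w : Ryw}. Then □p at y so ◇□p at x, so □◇p at x, so ◇p at z, giving w with Rzw and Ryw.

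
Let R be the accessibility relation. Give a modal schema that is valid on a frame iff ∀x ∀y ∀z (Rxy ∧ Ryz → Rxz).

A defining formula is □q → □□q (the 4 axiom).
Suppose □q→□□q is valid. Take Rxy, Ryz and set V(q)={w : Rxw}. Then □q at x, so □□q at x, so □q at y, so q at z, i.e. Rxz.

□q → □□q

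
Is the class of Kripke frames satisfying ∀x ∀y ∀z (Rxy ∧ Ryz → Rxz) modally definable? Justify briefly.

Yes: it is transitivity, defined by the 4 schema □q → □□q.
Suppose □q→□□q is valid. Take Rxy, Ryz and set V(q)={w : Rxw}. Then □q at x, so □□q at x, so □q at y, so q at z, i.e. Rxz.

Yes — defined by □q → □□q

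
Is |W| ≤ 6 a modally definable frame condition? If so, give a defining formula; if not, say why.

No — not modally definable

If a class were modally definable it would be closed under disjoint unions (Goldblatt–Thomason).
Any modal formula valid on each of 7 disjoint one-world frames is valid on their disjoint union (validity is preserved under disjoint unions). Each one-world frame has |W|=1≤6, but the union has |W|=7.
So no modal formula (or set of formulas) defines exactly the |W|≤6 frames.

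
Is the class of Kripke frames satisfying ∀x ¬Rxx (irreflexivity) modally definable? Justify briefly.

Not definable by any modal formula

Modal frame validity is preserved under surjective bounded morphisms.
The 3-cycle (worlds 0,1,2 with 0→1→2→0) is irreflexive, and the map sending every world to a single reflexive point • is a surjective bounded morphism (forth: every edge maps to (•,•); back: every world has a successor). So any modal formula valid on the 3-cycle is also valid on the reflexive point, which is not irreflexive.
So the class is not modally definable.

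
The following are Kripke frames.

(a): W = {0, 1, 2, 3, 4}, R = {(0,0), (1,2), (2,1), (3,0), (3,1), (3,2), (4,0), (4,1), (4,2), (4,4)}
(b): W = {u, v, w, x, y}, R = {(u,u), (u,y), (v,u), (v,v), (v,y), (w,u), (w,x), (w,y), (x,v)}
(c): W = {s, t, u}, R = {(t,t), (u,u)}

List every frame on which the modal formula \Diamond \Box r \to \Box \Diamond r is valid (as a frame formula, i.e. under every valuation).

This is the axiom for convergence; its first-order frame correspondent is \forall x \forall y \forall z (Rxy \wedge Rxz \to \exists w (Ryw \wedge Rzw)).
(a): fails — R32 and R31 but 2 and 1 have no common successor.
(b): fails — Ruu and Ruy but u and y have no common successor.
(c): ✓.
Valid on: (c).

(c)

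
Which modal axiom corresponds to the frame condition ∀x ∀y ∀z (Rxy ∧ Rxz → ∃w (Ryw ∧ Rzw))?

A defining formula is ◇□ψ → □◇ψ (the .2 axiom).
Suppose ◇□ψ→□◇ψ is valid. Take Rxy, Rxz and set V(ψ)={w : Ryw}. Then □ψ at y so ◇□ψ at x, so □◇ψ at x, so ◇ψ at z, giving w with Rzw and Ryw.

◇□ψ → □◇ψ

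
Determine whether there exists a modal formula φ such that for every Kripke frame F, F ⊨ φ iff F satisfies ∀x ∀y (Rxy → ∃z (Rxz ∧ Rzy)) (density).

Definable; □□p → □p defines it

The condition is density. A defining modal formula is □□p → □p.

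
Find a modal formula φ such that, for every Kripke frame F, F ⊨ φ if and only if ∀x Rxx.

This is reflexivity; the standard corresponding axiom is T: □p → p.
Suppose □p→p is valid. At any x set V(p)={w : Rxw}. Then □p holds at x, so p holds at x, i.e. Rxx.

□p → p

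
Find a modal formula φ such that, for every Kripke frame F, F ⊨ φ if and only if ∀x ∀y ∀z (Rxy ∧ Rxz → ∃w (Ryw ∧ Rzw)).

The condition is convergence. The .2 schema ◇□p → □◇p defines it.
Suppose ◇□p→□◇p is valid. Take Rxy, Rxz and set V(p)={w : Ryw}. Then □p at y so ◇□p at x, so □◇p at x, so ◇p at z, giving w with Rzw and Ryw.

◇□p → □◇p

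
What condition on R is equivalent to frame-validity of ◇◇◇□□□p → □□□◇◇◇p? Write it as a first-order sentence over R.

This is a Sahlqvist (Geach-type) schema ◇^3□^3p → □^3◇^3p.
Minimal-valuation argument: fix x; take any y with xR^3y and any z with xR^3z. Set V(p) to the set of worlds R-reachable from y in exactly 3 steps. Then □^3p holds at y, so the antecedent holds at x; validity forces ◇^3p at z, giving a w with zR^3w and yR^3w.
First-order correspondent: ∀x ∀y ∀z ((xR³y ∧ xR³z) → ∃w (yR³w ∧ zR³w)).

∀x ∀y ∀z ((xR³y ∧ xR³z) → ∃w (yR³w ∧ zR³w))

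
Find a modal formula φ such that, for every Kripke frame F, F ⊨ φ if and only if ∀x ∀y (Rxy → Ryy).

□(□r → r)

This is shift-reflexivity; the standard corresponding axiom is T□: □(□r → r).
Suppose □(□r→r) is valid. Take Rxy and set V(r)={w : Ryw}. Then at y, □r holds; since □(□r→r) at x, □r→r at y, so r at y, i.e. Ryy.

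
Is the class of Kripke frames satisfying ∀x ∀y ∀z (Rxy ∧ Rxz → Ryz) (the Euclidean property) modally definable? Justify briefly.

The condition is the Euclidean property. A defining modal formula is ◇p → □◇p.

Yes, by ◇p → □◇p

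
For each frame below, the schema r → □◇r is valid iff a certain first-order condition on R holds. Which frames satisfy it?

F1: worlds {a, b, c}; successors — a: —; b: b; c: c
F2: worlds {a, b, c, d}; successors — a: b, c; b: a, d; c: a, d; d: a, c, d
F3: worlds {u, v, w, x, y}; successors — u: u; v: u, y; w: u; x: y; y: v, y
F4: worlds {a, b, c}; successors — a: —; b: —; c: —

The schema corresponds to symmetry: ∀x ∀y (Rxy → Ryx).
F1: ✓.
F2: fails — Rda but not Rad.
F3: fails — Rwu but not Ruw.
F4: ✓.
Valid on: F1, F4.

F1, F4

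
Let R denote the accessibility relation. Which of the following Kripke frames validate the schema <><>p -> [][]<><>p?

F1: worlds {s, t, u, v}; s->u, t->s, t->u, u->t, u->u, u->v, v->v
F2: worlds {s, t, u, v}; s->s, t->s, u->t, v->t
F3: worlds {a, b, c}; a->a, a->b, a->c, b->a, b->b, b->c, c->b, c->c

F2, F3

Frame correspondent (Sahlqvist): forall x forall y forall z ((x R^2 y & x R^2 z) -> exists w (y = w & z R^2 w)) — i.e. a generalized confluence (Geach) condition.
F1: fails — sR²t, sR²v but no w with t=w and vR²w.
F2: condition met.
F3: condition met.
Valid on: F2, F3.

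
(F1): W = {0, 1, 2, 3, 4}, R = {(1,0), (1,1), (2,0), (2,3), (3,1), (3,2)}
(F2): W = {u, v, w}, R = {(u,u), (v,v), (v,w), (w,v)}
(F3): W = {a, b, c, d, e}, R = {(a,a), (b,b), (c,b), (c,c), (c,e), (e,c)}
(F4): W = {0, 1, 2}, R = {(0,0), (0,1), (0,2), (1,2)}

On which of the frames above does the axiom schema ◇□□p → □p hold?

(F2)

Frame correspondent (Sahlqvist): ∀x ∀y ∀z ((xRy ∧ xRz) → ∃w (yR²w ∧ z = w)) — i.e. a generalized confluence (Geach) condition.
(F1): fails — 1R0, 1R0 but no w with 0R²w and 0=w.
(F2): holds.
(F3): fails — cRb, cRc but no w with bR²w and c=w.
(F4): fails — 0R1, 0R0 but no w with 1R²w and 0=w.
Valid on: (F2).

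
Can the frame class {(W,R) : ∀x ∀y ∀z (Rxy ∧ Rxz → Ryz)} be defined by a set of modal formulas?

Definable; ◇r → □◇r defines it

Yes: it is the Euclidean property, defined by the 5 schema ◇r → □◇r.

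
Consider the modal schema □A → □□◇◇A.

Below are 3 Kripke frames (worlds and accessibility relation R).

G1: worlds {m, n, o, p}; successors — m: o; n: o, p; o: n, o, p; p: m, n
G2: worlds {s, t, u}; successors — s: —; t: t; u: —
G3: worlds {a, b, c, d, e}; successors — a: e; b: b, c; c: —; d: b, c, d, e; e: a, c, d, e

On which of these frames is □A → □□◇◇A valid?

This is the axiom for a generalized confluence (Geach) condition; its first-order frame correspondent is ∀x ∀z (xR²z → ∃w (xRw ∧ zR²w)).
G1: fails — pR²p but no w with pRw and pR²w.
G2: ✓.
G3: fails — aR²c but no w with aRw and cR²w.

G2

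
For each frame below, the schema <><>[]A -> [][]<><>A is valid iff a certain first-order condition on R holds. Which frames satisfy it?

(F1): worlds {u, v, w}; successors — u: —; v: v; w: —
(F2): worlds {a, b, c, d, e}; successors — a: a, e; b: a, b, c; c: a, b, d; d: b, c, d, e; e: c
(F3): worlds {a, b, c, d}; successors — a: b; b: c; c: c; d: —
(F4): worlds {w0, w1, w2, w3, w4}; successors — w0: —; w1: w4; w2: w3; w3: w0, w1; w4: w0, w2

The schema corresponds to a generalized confluence (Geach) condition: forall x forall y forall z ((x R^2 y & x R^2 z) -> exists w (yRw & z R^2 w)).
(F1): holds.
(F2): fails — aR²e, aR²e but no w with eRw and eR²w.
(F3): holds.
(F4): fails — w1R²w0, w1R²w0 but no w with w0Rw and w0R²w.

(F1), (F3)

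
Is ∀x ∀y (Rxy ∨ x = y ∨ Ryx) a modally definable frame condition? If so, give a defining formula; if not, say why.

Modal frame validity is preserved under disjoint unions.
Take 2 disjoint single-world reflexive frames: each is trivially connected, but their disjoint union has 2 worlds with no edge between distinct components, so it is not connected.
So the class is not modally definable.

No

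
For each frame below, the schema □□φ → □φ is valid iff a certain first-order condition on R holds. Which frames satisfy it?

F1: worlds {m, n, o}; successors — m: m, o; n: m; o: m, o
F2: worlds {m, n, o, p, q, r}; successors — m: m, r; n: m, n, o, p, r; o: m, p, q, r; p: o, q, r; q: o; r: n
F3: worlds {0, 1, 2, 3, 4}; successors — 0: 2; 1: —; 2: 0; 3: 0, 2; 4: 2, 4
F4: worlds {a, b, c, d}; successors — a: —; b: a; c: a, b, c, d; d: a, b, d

F1

This is the axiom for density; its first-order frame correspondent is ∀x ∀y (Rxy → ∃z (Rxz ∧ Rzy)).
F1: holds.
F2: fails — Rop but no z with Roz and Rzp.
F3: fails — R02 but no z with R0z and Rz2.
F4: fails — Rba but no z with Rbz and Rza.
Valid on: F1.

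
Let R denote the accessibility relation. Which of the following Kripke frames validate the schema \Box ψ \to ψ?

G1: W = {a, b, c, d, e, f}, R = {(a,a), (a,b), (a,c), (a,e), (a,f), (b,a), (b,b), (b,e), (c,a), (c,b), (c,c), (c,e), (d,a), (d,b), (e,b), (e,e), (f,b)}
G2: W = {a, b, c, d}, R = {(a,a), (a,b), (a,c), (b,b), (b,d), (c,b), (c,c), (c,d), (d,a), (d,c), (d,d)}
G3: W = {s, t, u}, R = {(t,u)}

Frame correspondent (Sahlqvist): \forall x Rxx — i.e. reflexivity.
G1: fails — world d does not see itself.
G2: holds.
G3: fails — world s does not see itself.

G2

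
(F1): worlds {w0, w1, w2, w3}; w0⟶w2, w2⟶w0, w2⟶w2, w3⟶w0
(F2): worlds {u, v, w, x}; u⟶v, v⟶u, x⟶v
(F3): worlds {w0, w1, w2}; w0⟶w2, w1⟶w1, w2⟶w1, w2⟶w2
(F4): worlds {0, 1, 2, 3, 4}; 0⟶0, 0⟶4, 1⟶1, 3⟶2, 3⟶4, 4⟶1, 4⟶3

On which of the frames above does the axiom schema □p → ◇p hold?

(F3)

The schema corresponds to seriality: ∀x ∃y Rxy.
(F1): fails — world w1 has no successor.
(F2): fails — world w has no successor.
(F3): ✓.
(F4): fails — world 2 has no successor.
Valid on: (F3).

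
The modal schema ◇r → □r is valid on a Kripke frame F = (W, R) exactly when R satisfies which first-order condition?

partial functionality: ∀x ∀y ∀z (Rxy ∧ Rxz → y = z)

This schema is the CD axiom.
It corresponds to partial functionality: ∀x ∀y ∀z (Rxy ∧ Rxz → y = z).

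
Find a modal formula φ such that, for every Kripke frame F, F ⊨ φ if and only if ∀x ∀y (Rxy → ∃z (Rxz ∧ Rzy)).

The condition is density. The C4 schema □□s → □s defines it.
Suppose □□s→□s is valid. Take Rxy and set V(s)={w : xR²w}. Then □□s at x, so □s at x, so s at y, i.e. ∃z(Rxz∧Rzy).

□□s → □s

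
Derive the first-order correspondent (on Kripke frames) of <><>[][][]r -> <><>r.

forall x forall y (x R^2 y -> exists w (y R^3 w & x R^2 w))

This is a Sahlqvist (Geach-type) schema ◇^2□^3r → □^0◇^2r.
Minimal-valuation argument: fix x; take any y with xR^2y and any z with xR^0z. Set V(r) to the set of worlds R-reachable from y in exactly 3 steps. Then □^3r holds at y, so the antecedent holds at x; validity forces ◇^2r at z, giving a w with zR^2w and yR^3w.
First-order correspondent: forall x forall y (x R^2 y -> exists w (y R^3 w & x R^2 w)).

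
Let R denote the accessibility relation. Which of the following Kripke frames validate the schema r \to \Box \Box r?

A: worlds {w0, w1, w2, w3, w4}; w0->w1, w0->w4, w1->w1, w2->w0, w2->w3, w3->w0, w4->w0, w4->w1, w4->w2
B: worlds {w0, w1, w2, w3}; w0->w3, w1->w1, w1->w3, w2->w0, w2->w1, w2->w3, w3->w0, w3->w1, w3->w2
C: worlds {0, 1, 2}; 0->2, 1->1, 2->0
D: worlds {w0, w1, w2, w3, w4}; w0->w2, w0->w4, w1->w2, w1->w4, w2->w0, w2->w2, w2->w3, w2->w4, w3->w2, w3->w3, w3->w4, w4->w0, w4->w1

This is the axiom for a generalized confluence (Geach) condition; its first-order frame correspondent is \forall x \forall z (x R^2 z \to \exists w (x = w \wedge z = w)).
A: fails — w0R²w1 but w0 ≠ w1.
B: fails — w0R²w1 but w0 ≠ w1.
C: holds.
D: fails — w0R²w1 but w0 ≠ w1.

C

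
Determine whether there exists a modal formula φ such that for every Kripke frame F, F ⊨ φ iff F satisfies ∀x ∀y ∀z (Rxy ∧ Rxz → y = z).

This is a Sahlqvist condition; the CD axiom ◇q → □q defines it.
Suppose ◇q→□q is valid. Take Rxy, Rxz and set V(q)={y}. Then ◇q at x, so □q at x, so q at z, i.e. z=y.

Yes — defined by ◇q → □q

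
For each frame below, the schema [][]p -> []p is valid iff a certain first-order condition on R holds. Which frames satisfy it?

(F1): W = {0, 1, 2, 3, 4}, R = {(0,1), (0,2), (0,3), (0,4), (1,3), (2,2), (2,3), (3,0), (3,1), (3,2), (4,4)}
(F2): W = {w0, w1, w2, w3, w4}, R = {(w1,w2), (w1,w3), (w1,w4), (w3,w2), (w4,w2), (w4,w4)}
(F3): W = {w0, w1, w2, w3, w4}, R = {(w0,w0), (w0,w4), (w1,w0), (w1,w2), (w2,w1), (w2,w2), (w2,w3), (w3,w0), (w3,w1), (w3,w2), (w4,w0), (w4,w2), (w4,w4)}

(F3)

This is the axiom for density; its first-order frame correspondent is forall x forall y (Rxy -> exists z (Rxz & Rzy)).
(F1): fails — R13 but no z with R1z and Rz3.
(F2): fails — Rw3w2 but no z with Rw3z and Rzw2.
(F3): satisfies the condition.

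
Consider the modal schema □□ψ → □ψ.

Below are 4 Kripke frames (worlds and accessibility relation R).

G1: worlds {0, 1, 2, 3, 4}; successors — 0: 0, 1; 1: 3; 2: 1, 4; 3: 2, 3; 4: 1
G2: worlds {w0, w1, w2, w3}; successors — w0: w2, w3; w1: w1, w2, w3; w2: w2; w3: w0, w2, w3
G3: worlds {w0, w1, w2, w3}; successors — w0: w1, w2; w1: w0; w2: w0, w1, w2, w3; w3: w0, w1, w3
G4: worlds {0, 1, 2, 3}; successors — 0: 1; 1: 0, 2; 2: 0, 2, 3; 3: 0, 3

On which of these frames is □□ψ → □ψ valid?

G2

The schema corresponds to density: ∀x ∀y (Rxy → ∃z (Rxz ∧ Rzy)).
G1: fails — R24 but no z with R2z and Rz4.
G2: condition met.
G3: fails — Rw1w0 but no z with Rw1z and Rzw0.
G4: fails — R01 but no z with R0z and Rz1.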